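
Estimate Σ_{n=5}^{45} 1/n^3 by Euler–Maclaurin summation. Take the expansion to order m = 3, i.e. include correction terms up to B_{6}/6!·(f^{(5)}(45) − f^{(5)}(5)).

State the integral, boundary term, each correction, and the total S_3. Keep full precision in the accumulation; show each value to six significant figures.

S_3 ≈ 0.0241534

∫_5^45 1/x^3 dx evaluates to 0.0197531.
½[f(5) + f(45)] = ½[0.00800000 + 1.09739e-05] = 0.00400549.
Running total after boundary: 0.0237586.
Order-1 term: 1/12 · (-7.31596e-07 − (-0.00480000)) = 0.000399939.
Partial sum through k=1: 0.0241585.
Order-2 term: −1/720 · (-7.22564e-09 − (-0.00384000)) = -5.33332e-06.
Partial sum through k=2: 0.0241532.
Order-3 term: 1/30240 · (-1.49865e-10 − (-0.00645120)) = 2.13333e-07.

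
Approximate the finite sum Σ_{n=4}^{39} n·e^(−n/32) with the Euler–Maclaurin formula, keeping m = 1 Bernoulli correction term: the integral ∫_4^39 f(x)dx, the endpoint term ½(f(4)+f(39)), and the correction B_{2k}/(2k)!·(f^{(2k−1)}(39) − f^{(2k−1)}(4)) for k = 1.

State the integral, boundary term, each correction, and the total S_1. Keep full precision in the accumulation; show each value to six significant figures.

S_1 ≈ 352.494

∫_4^39 x·e^(−x/32) dx evaluates to 345.035.
Boundary: ½(f(4) + f(39)) = ½(3.52999 + 11.5284) = 7.52918.
Running total after boundary: 352.564.
k=1: B_{2}/(2)! × [f^{(1)}(39) − f^{(1)}(4)] = 1/12 × (-0.0646624 − 0.772185) = -0.0697373.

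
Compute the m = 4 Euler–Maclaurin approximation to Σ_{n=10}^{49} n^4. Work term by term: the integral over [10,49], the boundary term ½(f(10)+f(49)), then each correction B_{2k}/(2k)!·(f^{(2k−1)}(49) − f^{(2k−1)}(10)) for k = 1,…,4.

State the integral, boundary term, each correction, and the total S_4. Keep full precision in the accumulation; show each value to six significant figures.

S_4 ≈ 5.94013e+07

∫_10^49 x^4 dx evaluates to 5.64750e+07.
Endpoint term: (f(10) + f(49))/2 = (10000.0 + 5.76480e+06)/2 = 2.88740e+06.
Integral + boundary = 5.93625e+07.
Correction k=1: B_{2}/2! · (f^{(1)}(49) − f^{(1)}(10)) = 1/12 · (470596 − 4000.00) = 38883.0.
Running total after k=1: 5.94013e+07.
Correction k=2: B_{4}/4! · (f^{(3)}(49) − f^{(3)}(10)) = −1/720 · (1176.00 − 240.000) = -1.30000.
Running total after k=2: 5.94013e+07.
Correction k=3: B_{6}/6! · (f^{(5)}(49) − f^{(5)}(10)) = 1/30240 · (0.00000 − 0.00000) = 0.00000.
Running total after k=3: 5.94013e+07.
Correction k=4: B_{8}/8! · (f^{(7)}(49) − f^{(7)}(10)) = −1/1209600 · (0.00000 − 0.00000) = 0.00000.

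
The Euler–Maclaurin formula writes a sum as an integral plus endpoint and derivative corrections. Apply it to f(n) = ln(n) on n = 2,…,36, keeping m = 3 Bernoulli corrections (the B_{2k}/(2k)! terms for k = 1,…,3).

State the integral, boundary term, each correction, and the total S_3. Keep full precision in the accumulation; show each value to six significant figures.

Integral: ∫_2^36 ln(x) dx = 93.6204.
Endpoint term: (f(2) + f(36))/2 = (0.693147 + 3.58352)/2 = 2.13833.
Integral + boundary = 95.7587.
k=1: B_{2}/(2)! × [f^{(1)}(36) − f^{(1)}(2)] = 1/12 × (0.0277778 − 0.500000) = -0.0393519.
Partial sum through k=1: 95.7194.
k=2: B_{4}/(4)! × [f^{(3)}(36) − f^{(3)}(2)] = −1/720 × (4.28669e-05 − 0.250000) = 0.000347163.
Partial sum through k=2: 95.7197.
k=3: B_{6}/(6)! × [f^{(5)}(36) − f^{(5)}(2)] = 1/30240 × (3.96916e-07 − 0.750000) = -2.48016e-05.

S_3 ≈ 95.7197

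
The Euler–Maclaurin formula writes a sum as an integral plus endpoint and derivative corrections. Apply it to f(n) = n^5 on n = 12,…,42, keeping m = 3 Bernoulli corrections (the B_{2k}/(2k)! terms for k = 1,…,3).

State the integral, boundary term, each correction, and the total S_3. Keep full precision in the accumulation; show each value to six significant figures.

S_3 ≈ 9.81099e+08

Integral: ∫_12^42 x^5 dx = 9.14341e+08.
½[f(12) + f(42)] = ½[248832 + 1.30691e+08] = 6.54700e+07.
Running total after boundary: 9.79811e+08.
Correction k=1: B_{2}/2! · (f^{(1)}(42) − f^{(1)}(12)) = 1/12 · (1.55585e+07 − 103680) = 1.28790e+06.
Running total after k=1: 9.81099e+08.
Correction k=2: B_{4}/4! · (f^{(3)}(42) − f^{(3)}(12)) = −1/720 · (105840 − 8640.00) = -135.000.
Running total after k=2: 9.81099e+08.
Correction k=3: B_{6}/6! · (f^{(5)}(42) − f^{(5)}(12)) = 1/30240 · (120.000 − 120.000) = 0.00000.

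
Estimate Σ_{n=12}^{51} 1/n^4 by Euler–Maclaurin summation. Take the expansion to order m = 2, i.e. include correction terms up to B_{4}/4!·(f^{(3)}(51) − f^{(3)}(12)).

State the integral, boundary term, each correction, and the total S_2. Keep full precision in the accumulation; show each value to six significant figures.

∫_12^51 1/x^4 dx evaluates to 0.000190388.
½[f(12) + f(51)] = ½[4.82253e-05 + 1.47815e-07] = 2.41866e-05.
So far: 0.000214575.
Order-1 term: 1/12 · (-1.15934e-08 − (-1.60751e-05)) = 1.33863e-06.
Partial sum through k=1: 0.000215914.
Order-2 term: −1/720 · (-1.33718e-10 − (-3.34898e-06)) = -4.65118e-09.

S_2 ≈ 0.000215909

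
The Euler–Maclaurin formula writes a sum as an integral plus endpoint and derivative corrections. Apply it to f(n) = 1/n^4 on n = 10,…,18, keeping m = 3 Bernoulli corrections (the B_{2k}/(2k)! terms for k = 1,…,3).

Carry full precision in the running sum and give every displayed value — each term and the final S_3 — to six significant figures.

Integral: ∫_10^18 1/x^4 dx = 0.000276177.
Endpoint term: (f(10) + f(18))/2 = (0.000100000 + 9.52599e-06)/2 = 5.47630e-05.
Running total after boundary: 0.000330940.
Correction k=1: B_{2}/2! · (f^{(1)}(18) − f^{(1)}(10)) = 1/12 · (-2.11689e-06 − (-4.00000e-05)) = 3.15693e-06.
Running total after k=1: 0.000334097.
Correction k=2: B_{4}/4! · (f^{(3)}(18) − f^{(3)}(10)) = −1/720 · (-1.96008e-07 − (-1.20000e-05)) = -1.63944e-08.
Running total after k=2: 0.000334081.
Correction k=3: B_{6}/6! · (f^{(5)}(18) − f^{(5)}(10)) = 1/30240 · (-3.38779e-08 − (-6.72000e-06)) = 2.21102e-10.

S_3 ≈ 0.000334081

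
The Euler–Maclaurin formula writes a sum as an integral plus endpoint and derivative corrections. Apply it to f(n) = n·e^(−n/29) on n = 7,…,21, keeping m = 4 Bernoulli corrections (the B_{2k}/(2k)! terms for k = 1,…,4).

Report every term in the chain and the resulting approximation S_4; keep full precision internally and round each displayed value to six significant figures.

S_4 ≈ 125.032

Integral: ∫_7^21 x·e^(−x/29) dx = 117.231.
Boundary: ½(f(7) + f(21)) = ½(5.49881 + 10.1796) = 7.83920.
Running total after boundary: 125.070.
k=1: B_{2}/(2)! × [f^{(1)}(21) − f^{(1)}(7)] = 1/12 × (0.133722 − 0.595930) = -0.0385173.
After k=1: 125.032.
k=2: B_{4}/(4)! × [f^{(3)}(21) − f^{(3)}(7)] = −1/720 × (0.00131178 − 0.00257671) = 1.75685e-06.
After k=2: 125.032.
k=3: B_{6}/(6)! × [f^{(5)}(21) − f^{(5)}(7)] = 1/30240 × (2.93051e-06 − 5.28518e-06) = -7.78661e-11.
After k=3: 125.032.
k=4: B_{8}/(8)! × [f^{(7)}(21) − f^{(7)}(7)] = −1/1209600 × (5.11442e-09 − 8.92566e-09) = 3.15083e-15.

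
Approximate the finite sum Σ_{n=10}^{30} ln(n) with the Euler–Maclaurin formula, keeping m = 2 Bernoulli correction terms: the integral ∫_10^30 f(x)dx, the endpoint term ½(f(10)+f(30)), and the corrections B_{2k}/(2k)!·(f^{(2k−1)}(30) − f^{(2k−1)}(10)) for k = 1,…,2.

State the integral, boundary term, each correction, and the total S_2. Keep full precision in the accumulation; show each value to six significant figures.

∫_10^30 ln(x) dx evaluates to 59.0101.
½[f(10) + f(30)] = ½[2.30259 + 3.40120] = 2.85189.
Integral + boundary = 61.8620.
Order-1 term: 1/12 · (0.0333333 − 0.100000) = -0.00555556.
Partial sum through k=1: 61.8564.
Order-2 term: −1/720 · (7.40741e-05 − 0.00200000) = 2.67490e-06.

S_2 ≈ 61.8564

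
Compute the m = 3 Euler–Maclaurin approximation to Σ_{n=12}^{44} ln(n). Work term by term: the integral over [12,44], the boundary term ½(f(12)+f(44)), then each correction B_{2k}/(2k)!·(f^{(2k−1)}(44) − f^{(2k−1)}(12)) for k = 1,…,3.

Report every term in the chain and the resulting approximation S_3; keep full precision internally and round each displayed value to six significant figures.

S_3 ≈ 107.815

∫_12^44 ln(x) dx evaluates to 104.685.
Endpoint term: (f(12) + f(44))/2 = (2.48491 + 3.78419)/2 = 3.13455.
So far: 107.820.
k=1: B_{2}/(2)! × [f^{(1)}(44) − f^{(1)}(12)] = 1/12 × (0.0227273 − 0.0833333) = -0.00505051.
After k=1: 107.815.
k=2: B_{4}/(4)! × [f^{(3)}(44) − f^{(3)}(12)] = −1/720 × (2.34786e-05 − 0.00115741) = 1.57490e-06.
After k=2: 107.815.
k=3: B_{6}/(6)! × [f^{(5)}(44) − f^{(5)}(12)] = 1/30240 × (1.45528e-07 − 9.64506e-05) = -3.18469e-09.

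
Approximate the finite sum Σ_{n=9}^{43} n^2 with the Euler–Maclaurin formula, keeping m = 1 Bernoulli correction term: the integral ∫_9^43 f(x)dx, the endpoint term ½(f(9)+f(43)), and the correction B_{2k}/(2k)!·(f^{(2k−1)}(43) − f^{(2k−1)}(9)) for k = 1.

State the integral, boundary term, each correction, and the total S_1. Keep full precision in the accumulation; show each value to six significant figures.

S_1 ≈ 27230.0

Integral: ∫_9^43 x^2 dx = 26259.3.
½[f(9) + f(43)] = ½[81.0000 + 1849.00] = 965.000.
So far: 27224.3.
Order-1 term: 1/12 · (86.0000 − 18.0000) = 5.66667.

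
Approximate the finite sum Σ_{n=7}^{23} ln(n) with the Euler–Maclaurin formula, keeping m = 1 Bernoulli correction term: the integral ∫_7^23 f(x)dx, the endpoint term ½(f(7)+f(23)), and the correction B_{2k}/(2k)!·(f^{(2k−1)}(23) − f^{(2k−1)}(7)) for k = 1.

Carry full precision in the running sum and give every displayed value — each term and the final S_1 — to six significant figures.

The integral term ∫_7^23 ln(x) dx = 42.4950.
Boundary: ½(f(7) + f(23)) = ½(1.94591 + 3.13549) = 2.54070.
Running total after boundary: 45.0357.
Order-1 term: 1/12 · (0.0434783 − 0.142857) = -0.00828157.

S_1 ≈ 45.0274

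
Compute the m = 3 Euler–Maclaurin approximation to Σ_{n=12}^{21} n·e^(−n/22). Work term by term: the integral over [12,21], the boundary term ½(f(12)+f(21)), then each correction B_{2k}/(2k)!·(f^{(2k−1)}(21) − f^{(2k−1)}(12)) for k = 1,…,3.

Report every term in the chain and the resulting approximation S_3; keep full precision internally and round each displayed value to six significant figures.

Integral: ∫_12^21 x·e^(−x/22) dx = 69.3268.
½[f(12) + f(21)] = ½[6.95494 + 8.08473] = 7.51983.
So far: 76.8466.
Order-1 term: 1/12 · (0.0174994 − 0.263445) = -0.0204954.
Partial sum through k=1: 76.8261.
Order-2 term: −1/720 · (0.00162701 − 0.00293926) = 1.82257e-06.
Partial sum through k=2: 76.8261.
Order-3 term: 1/30240 · (6.64849e-06 − 1.10211e-05) = -1.44597e-10.

S_3 ≈ 76.8261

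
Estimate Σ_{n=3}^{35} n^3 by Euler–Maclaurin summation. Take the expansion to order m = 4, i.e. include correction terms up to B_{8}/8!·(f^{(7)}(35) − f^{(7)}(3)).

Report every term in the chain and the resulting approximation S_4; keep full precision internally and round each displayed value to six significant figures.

Integral: ∫_3^35 x^3 dx = 375136.
½[f(3) + f(35)] = ½[27.0000 + 42875.0] = 21451.0.
So far: 396587.
Correction k=1: B_{2}/2! · (f^{(1)}(35) − f^{(1)}(3)) = 1/12 · (3675.00 − 27.0000) = 304.000.
Running total after k=1: 396891.
Correction k=2: B_{4}/4! · (f^{(3)}(35) − f^{(3)}(3)) = −1/720 · (6.00000 − 6.00000) = 0.00000.
Running total after k=2: 396891.
Correction k=3: B_{6}/6! · (f^{(5)}(35) − f^{(5)}(3)) = 1/30240 · (0.00000 − 0.00000) = 0.00000.
Running total after k=3: 396891.
Correction k=4: B_{8}/8! · (f^{(7)}(35) − f^{(7)}(3)) = −1/1209600 · (0.00000 − 0.00000) = 0.00000.

S_4 ≈ 396891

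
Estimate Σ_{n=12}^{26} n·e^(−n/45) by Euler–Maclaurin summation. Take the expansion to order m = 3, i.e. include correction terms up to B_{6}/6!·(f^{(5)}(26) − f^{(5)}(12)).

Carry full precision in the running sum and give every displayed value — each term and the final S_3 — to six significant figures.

S_3 ≈ 183.615

The integral term ∫_12^26 x·e^(−x/45) dx = 171.751.
Boundary: ½(f(12) + f(26)) = ½(9.19114 + 14.5897) = 11.8904.
So far: 183.642.
Correction k=1: B_{2}/2! · (f^{(1)}(26) − f^{(1)}(12)) = 1/12 · (0.236927 − 0.561681) = -0.0270628.
After k=1: 183.615.
Correction k=2: B_{4}/4! · (f^{(3)}(26) − f^{(3)}(12)) = −1/720 · (0.000671217 − 0.00103385) = 5.03650e-07.
After k=2: 183.615.
Correction k=3: B_{6}/6! · (f^{(5)}(26) − f^{(5)}(12)) = 1/30240 · (6.05152e-07 − 8.84108e-07) = -9.22471e-12.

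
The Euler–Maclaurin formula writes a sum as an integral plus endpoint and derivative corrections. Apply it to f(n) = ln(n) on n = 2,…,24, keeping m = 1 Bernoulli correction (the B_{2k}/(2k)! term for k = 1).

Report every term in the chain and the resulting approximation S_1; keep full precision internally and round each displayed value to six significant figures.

The integral term ∫_2^24 ln(x) dx = 52.8870.
Endpoint term: (f(2) + f(24))/2 = (0.693147 + 3.17805)/2 = 1.93560.
Integral + boundary = 54.8226.
k=1: B_{2}/(2)! × [f^{(1)}(24) − f^{(1)}(2)] = 1/12 × (0.0416667 − 0.500000) = -0.0381944.

S_1 ≈ 54.7844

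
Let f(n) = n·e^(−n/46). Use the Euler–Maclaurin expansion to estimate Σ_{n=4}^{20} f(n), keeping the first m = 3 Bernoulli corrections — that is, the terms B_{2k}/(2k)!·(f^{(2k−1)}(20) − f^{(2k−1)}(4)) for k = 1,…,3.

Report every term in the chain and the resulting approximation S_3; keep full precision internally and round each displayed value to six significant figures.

S_3 ≈ 151.194

∫_4^20 x·e^(−x/46) dx evaluates to 142.926.
½[f(4) + f(20)] = ½[3.66687 + 12.9481] = 8.30749.
Running total after boundary: 151.234.
Correction k=1: B_{2}/2! · (f^{(1)}(20) − f^{(1)}(4)) = 1/12 · (0.365925 − 0.837002) = -0.0392565.
Partial sum through k=1: 151.194.
Correction k=2: B_{4}/4! · (f^{(3)}(20) − f^{(3)}(4)) = −1/720 · (0.000784847 − 0.00126202) = 6.62742e-07.
Partial sum through k=2: 151.194.
Correction k=3: B_{6}/6! · (f^{(5)}(20) − f^{(5)}(4)) = 1/30240 · (6.60095e-07 − 1.00590e-06) = -1.14353e-11.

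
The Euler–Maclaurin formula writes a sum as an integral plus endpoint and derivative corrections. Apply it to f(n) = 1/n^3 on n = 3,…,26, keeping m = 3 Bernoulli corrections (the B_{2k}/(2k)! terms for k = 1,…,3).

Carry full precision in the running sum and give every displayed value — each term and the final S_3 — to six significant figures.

S_3 ≈ 0.0763471

Integral: ∫_3^26 1/x^3 dx = 0.0548159.
½[f(3) + f(26)] = ½[0.0370370 + 5.68958e-05] = 0.0185470.
Integral + boundary = 0.0733629.
Order-1 term: 1/12 · (-6.56490e-06 − (-0.0370370)) = 0.00308587.
Running total after k=1: 0.0764487.
Order-2 term: −1/720 · (-1.94228e-07 − (-0.0823045)) = -0.000114312.
Running total after k=2: 0.0763344.
Order-3 term: 1/30240 · (-1.20674e-08 − (-0.384088)) = 1.27013e-05.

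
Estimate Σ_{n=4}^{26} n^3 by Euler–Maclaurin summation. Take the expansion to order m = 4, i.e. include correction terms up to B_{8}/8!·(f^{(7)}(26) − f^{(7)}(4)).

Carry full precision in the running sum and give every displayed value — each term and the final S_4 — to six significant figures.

S_4 ≈ 123165

∫_4^26 x^3 dx evaluates to 114180.
Boundary: ½(f(4) + f(26)) = ½(64.0000 + 17576.0) = 8820.00.
Running total after boundary: 123000.
k=1: B_{2}/(2)! × [f^{(1)}(26) − f^{(1)}(4)] = 1/12 × (2028.00 − 48.0000) = 165.000.
Running total after k=1: 123165.
k=2: B_{4}/(4)! × [f^{(3)}(26) − f^{(3)}(4)] = −1/720 × (6.00000 − 6.00000) = 0.00000.
Running total after k=2: 123165.
k=3: B_{6}/(6)! × [f^{(5)}(26) − f^{(5)}(4)] = 1/30240 × (0.00000 − 0.00000) = 0.00000.
Running total after k=3: 123165.
k=4: B_{8}/(8)! × [f^{(7)}(26) − f^{(7)}(4)] = −1/1209600 × (0.00000 − 0.00000) = 0.00000.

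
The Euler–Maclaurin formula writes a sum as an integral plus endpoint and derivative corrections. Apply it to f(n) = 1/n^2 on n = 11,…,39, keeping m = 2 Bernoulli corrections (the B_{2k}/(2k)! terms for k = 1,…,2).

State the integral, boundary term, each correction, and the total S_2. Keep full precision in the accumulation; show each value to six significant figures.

∫_11^39 1/x^2 dx evaluates to 0.0652681.
½[f(11) + f(39)] = ½[0.00826446 + 0.000657462] = 0.00446096.
So far: 0.0697290.
Correction k=1: B_{2}/2! · (f^{(1)}(39) − f^{(1)}(11)) = 1/12 · (-3.37160e-05 − (-0.00150263)) = 0.000122409.
Running total after k=1: 0.0698514.
Correction k=2: B_{4}/4! · (f^{(3)}(39) − f^{(3)}(11)) = −1/720 · (-2.66004e-07 − (-0.000149021)) = -2.06604e-07.

S_2 ≈ 0.0698512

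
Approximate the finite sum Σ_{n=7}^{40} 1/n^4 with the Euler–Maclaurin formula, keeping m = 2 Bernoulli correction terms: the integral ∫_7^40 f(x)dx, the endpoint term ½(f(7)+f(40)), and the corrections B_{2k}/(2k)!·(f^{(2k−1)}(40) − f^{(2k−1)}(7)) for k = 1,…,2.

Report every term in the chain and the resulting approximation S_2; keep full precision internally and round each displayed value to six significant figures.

∫_7^40 1/x^4 dx evaluates to 0.000966609.
½[f(7) + f(40)] = ½[0.000416493 + 3.90625e-07] = 0.000208442.
Running total after boundary: 0.00117505.
k=1: B_{2}/(2)! × [f^{(1)}(40) − f^{(1)}(7)] = 1/12 × (-3.90625e-08 − (-0.000237996)) = 1.98298e-05.
Running total after k=1: 0.00119488.
k=2: B_{4}/(4)! × [f^{(3)}(40) − f^{(3)}(7)] = −1/720 × (-7.32422e-10 − (-0.000145712)) = -2.02377e-07.

S_2 ≈ 0.00119468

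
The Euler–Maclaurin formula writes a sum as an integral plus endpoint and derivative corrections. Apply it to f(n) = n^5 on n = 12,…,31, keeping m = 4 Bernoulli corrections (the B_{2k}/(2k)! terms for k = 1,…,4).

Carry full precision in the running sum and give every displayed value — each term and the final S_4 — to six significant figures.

S_4 ≈ 1.62235e+08

∫_12^31 x^5 dx evaluates to 1.47420e+08.
Endpoint term: (f(12) + f(31))/2 = (248832 + 2.86292e+07)/2 = 1.44390e+07.
So far: 1.61859e+08.
Correction k=1: B_{2}/2! · (f^{(1)}(31) − f^{(1)}(12)) = 1/12 · (4.61760e+06 − 103680) = 376160.
Partial sum through k=1: 1.62235e+08.
Correction k=2: B_{4}/4! · (f^{(3)}(31) − f^{(3)}(12)) = −1/720 · (57660.0 − 8640.00) = -68.0833.
Partial sum through k=2: 1.62235e+08.
Correction k=3: B_{6}/6! · (f^{(5)}(31) − f^{(5)}(12)) = 1/30240 · (120.000 − 120.000) = 0.00000.
Partial sum through k=3: 1.62235e+08.
Correction k=4: B_{8}/8! · (f^{(7)}(31) − f^{(7)}(12)) = −1/1209600 · (0.00000 − 0.00000) = 0.00000.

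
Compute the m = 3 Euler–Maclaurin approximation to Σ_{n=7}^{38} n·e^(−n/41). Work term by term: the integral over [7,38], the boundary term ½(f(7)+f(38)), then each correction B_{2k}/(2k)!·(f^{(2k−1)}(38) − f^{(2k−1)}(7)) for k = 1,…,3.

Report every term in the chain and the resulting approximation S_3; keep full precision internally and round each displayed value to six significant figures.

S_3 ≈ 387.515

Integral: ∫_7^38 x·e^(−x/41) dx = 377.100.
½[f(7) + f(38)] = ½[5.90133 + 15.0407] = 10.4710.
So far: 387.571.
Order-1 term: 1/12 · (0.0289615 − 0.699113) = -0.0558459.
Partial sum through k=1: 387.515.
Order-2 term: −1/720 · (0.000488147 − 0.00141892) = 1.29274e-06.
Partial sum through k=2: 387.515.
Order-3 term: 1/30240 · (5.70532e-07 − 1.44078e-06) = -2.87781e-11.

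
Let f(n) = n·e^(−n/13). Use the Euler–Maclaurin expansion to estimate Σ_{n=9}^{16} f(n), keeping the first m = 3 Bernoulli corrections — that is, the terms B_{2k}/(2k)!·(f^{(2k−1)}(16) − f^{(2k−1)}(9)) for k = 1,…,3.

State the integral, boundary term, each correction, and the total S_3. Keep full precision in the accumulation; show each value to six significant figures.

The integral term ∫_9^16 x·e^(−x/13) dx = 33.0105.
½[f(9) + f(16)] = ½[4.50378 + 4.67309] = 4.58843.
Running total after boundary: 37.5990.
Order-1 term: 1/12 · (-0.0674003 − 0.153975) = -0.0184480.
Running total after k=1: 37.5805.
Order-2 term: −1/720 · (0.00305761 − 0.00683323) = 5.24392e-06.
Running total after k=2: 37.5805.
Order-3 term: 1/30240 · (3.85446e-05 − 7.54755e-05) = -1.22126e-09.

S_3 ≈ 37.5805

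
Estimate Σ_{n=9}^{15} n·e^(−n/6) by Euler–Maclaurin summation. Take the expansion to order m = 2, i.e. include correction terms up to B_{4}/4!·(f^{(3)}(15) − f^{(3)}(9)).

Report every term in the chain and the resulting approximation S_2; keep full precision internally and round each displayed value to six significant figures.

Integral: ∫_9^15 x·e^(−x/6) dx = 9.73900.
Endpoint term: (f(9) + f(15))/2 = (2.00817 + 1.23127)/2 = 1.61972.
Running total after boundary: 11.3587.
Order-1 term: 1/12 · (-0.123127 − (-0.111565)) = -0.000963535.
After k=1: 11.3578.
Order-2 term: −1/720 · (0.00114007 − 0.00929709) = 1.13292e-05.

S_2 ≈ 11.3578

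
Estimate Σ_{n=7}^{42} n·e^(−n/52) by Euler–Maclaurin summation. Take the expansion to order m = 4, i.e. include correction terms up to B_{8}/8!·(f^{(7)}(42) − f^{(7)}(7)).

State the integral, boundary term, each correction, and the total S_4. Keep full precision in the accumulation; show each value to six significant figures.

S_4 ≈ 514.468

∫_7^42 x·e^(−x/52) dx evaluates to 502.102.
½[f(7) + f(42)] = ½[6.11836 + 18.7272] = 12.4228.
So far: 514.524.
Order-1 term: 1/12 · (0.0857473 − 0.756391) = -0.0558870.
Running total after k=1: 514.468.
Order-2 term: −1/720 · (0.000361508 − 0.000926219) = 7.84320e-07.
Running total after k=2: 514.468.
Order-3 term: 1/30240 · (2.55660e-07 − 5.81622e-07) = -1.07792e-11.
Running total after k=3: 514.468.
Order-4 term: −1/1209600 · (1.39655e-10 − 3.03516e-10) = 1.35467e-16.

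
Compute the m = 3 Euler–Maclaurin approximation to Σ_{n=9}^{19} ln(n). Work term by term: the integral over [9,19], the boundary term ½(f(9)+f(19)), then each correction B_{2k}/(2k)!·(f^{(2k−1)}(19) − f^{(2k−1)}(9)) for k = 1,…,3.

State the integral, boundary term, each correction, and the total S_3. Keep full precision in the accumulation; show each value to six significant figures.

S_3 ≈ 28.7353

Integral: ∫_9^19 ln(x) dx = 26.1693.
Boundary: ½(f(9) + f(19)) = ½(2.19722 + 2.94444) = 2.57083.
Integral + boundary = 28.7402.
k=1: B_{2}/(2)! × [f^{(1)}(19) − f^{(1)}(9)] = 1/12 × (0.0526316 − 0.111111) = -0.00487329.
After k=1: 28.7353.
k=2: B_{4}/(4)! × [f^{(3)}(19) − f^{(3)}(9)] = −1/720 × (0.000291588 − 0.00274348) = 3.40541e-06.
After k=2: 28.7353.
k=3: B_{6}/(6)! × [f^{(5)}(19) − f^{(5)}(9)] = 1/30240 × (9.69267e-06 − 0.000406442) = -1.31200e-08.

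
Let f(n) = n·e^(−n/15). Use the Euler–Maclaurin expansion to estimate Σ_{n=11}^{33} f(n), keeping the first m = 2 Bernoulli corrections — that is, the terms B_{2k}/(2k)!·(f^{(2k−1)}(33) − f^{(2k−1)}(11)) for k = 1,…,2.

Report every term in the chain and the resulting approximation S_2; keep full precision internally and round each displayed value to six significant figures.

∫_11^33 x·e^(−x/15) dx evaluates to 107.541.
Endpoint term: (f(11) + f(33))/2 = (5.28336 + 3.65650)/2 = 4.46993.
Integral + boundary = 112.011.
k=1: B_{2}/(2)! × [f^{(1)}(33) − f^{(1)}(11)] = 1/12 × (-0.132964 − 0.128081) = -0.0217538.
Running total after k=1: 111.989.
k=2: B_{4}/(4)! × [f^{(3)}(33) − f^{(3)}(11)] = −1/720 × (0.000393967 − 0.00483863) = 6.17314e-06.

S_2 ≈ 111.989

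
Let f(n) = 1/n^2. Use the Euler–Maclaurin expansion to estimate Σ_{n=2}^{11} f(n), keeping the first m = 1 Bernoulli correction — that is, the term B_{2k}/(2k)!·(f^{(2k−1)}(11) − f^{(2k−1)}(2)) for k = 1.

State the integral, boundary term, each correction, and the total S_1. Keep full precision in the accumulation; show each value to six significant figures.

S_1 ≈ 0.558931

∫_2^11 1/x^2 dx evaluates to 0.409091.
Boundary: ½(f(2) + f(11)) = ½(0.250000 + 0.00826446) = 0.129132.
Integral + boundary = 0.538223.
Order-1 term: 1/12 · (-0.00150263 − (-0.250000)) = 0.0207081.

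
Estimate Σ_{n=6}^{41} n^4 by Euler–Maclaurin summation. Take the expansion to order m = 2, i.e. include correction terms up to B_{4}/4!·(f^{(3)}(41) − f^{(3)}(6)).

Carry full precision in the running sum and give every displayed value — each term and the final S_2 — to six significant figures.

The integral term ∫_6^41 x^4 dx = 2.31697e+07.
Boundary: ½(f(6) + f(41)) = ½(1296.00 + 2.82576e+06) = 1.41353e+06.
Running total after boundary: 2.45832e+07.
k=1: B_{2}/(2)! × [f^{(1)}(41) − f^{(1)}(6)] = 1/12 × (275684 − 864.000) = 22901.7.
Running total after k=1: 2.46061e+07.
k=2: B_{4}/(4)! × [f^{(3)}(41) − f^{(3)}(6)] = −1/720 × (984.000 − 144.000) = -1.16667.

S_2 ≈ 2.46061e+07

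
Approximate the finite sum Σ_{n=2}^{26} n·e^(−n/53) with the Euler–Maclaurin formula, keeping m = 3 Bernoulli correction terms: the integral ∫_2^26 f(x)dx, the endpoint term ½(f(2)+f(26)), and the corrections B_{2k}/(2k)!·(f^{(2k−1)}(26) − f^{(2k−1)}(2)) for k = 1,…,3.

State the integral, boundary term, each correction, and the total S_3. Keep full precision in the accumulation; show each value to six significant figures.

The integral term ∫_2^26 x·e^(−x/53) dx = 243.434.
Endpoint term: (f(2) + f(26))/2 = (1.92593 + 15.9193)/2 = 8.92260.
So far: 252.357.
Order-1 term: 1/12 · (0.311916 − 0.926629) = -0.0512261.
After k=1: 252.306.
Order-2 term: −1/720 · (0.000546983 − 0.00101551) = 6.50730e-07.
After k=2: 252.306.
Order-3 term: 1/30240 · (3.49920e-07 − 6.05603e-07) = -8.45513e-12.

S_3 ≈ 252.306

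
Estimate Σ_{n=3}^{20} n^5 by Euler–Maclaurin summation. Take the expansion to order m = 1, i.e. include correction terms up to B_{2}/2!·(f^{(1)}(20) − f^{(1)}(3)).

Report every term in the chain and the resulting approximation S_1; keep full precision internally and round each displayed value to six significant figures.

∫_3^20 x^5 dx evaluates to 1.06665e+07.
½[f(3) + f(20)] = ½[243.000 + 3.20000e+06] = 1.60012e+06.
Running total after boundary: 1.22667e+07.
Correction k=1: B_{2}/2! · (f^{(1)}(20) − f^{(1)}(3)) = 1/12 · (800000 − 405.000) = 66632.9.

S_1 ≈ 1.23333e+07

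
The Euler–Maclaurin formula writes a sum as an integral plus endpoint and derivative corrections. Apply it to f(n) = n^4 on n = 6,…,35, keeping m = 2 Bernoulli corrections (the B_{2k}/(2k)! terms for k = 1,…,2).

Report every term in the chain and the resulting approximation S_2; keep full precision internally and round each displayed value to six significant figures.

S_2 ≈ 1.12680e+07

∫_6^35 x^4 dx evaluates to 1.05028e+07.
Boundary: ½(f(6) + f(35)) = ½(1296.00 + 1.50062e+06) = 750960.
Integral + boundary = 1.12538e+07.
Correction k=1: B_{2}/2! · (f^{(1)}(35) − f^{(1)}(6)) = 1/12 · (171500 − 864.000) = 14219.7.
Partial sum through k=1: 1.12680e+07.
Correction k=2: B_{4}/4! · (f^{(3)}(35) − f^{(3)}(6)) = −1/720 · (840.000 − 144.000) = -0.966667.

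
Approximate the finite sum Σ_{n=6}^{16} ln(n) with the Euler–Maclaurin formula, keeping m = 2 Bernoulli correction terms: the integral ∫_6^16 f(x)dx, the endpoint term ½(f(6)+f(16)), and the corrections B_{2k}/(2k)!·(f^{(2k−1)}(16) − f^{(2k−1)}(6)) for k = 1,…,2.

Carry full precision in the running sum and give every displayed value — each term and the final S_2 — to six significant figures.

S_2 ≈ 25.8844

The integral term ∫_6^16 ln(x) dx = 23.6109.
Boundary: ½(f(6) + f(16)) = ½(1.79176 + 2.77259) = 2.28217.
So far: 25.8930.
Correction k=1: B_{2}/2! · (f^{(1)}(16) − f^{(1)}(6)) = 1/12 · (0.0625000 − 0.166667) = -0.00868056.
After k=1: 25.8844.
Correction k=2: B_{4}/4! · (f^{(3)}(16) − f^{(3)}(6)) = −1/720 · (0.000488281 − 0.00925926) = 1.21819e-05.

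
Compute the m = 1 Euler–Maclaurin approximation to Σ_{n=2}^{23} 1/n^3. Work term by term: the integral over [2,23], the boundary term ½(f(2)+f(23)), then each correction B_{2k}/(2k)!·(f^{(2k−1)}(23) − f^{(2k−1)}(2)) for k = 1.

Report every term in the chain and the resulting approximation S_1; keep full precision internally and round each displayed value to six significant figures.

Integral: ∫_2^23 1/x^3 dx = 0.124055.
½[f(2) + f(23)] = ½[0.125000 + 8.21895e-05] = 0.0625411.
Integral + boundary = 0.186596.
Order-1 term: 1/12 · (-1.07204e-05 − (-0.187500)) = 0.0156241.

S_1 ≈ 0.202220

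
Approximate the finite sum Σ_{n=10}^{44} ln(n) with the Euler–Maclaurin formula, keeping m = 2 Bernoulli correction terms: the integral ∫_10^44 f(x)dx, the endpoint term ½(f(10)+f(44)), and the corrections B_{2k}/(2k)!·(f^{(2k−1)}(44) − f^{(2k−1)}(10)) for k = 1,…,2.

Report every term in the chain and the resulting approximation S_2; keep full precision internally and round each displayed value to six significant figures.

The integral term ∫_10^44 ln(x) dx = 109.478.
Endpoint term: (f(10) + f(44))/2 = (2.30259 + 3.78419)/2 = 3.04339.
So far: 112.522.
Order-1 term: 1/12 · (0.0227273 − 0.100000) = -0.00643939.
Running total after k=1: 112.515.
Order-2 term: −1/720 · (2.34786e-05 − 0.00200000) = 2.74517e-06.

S_2 ≈ 112.515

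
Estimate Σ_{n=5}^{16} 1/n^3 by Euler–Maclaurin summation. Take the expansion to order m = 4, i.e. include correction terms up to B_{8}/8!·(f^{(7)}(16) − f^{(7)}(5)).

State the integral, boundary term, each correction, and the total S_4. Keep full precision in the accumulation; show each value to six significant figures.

S_4 ≈ 0.0225600

Integral: ∫_5^16 1/x^3 dx = 0.0180469.
Endpoint term: (f(5) + f(16))/2 = (0.00800000 + 0.000244141)/2 = 0.00412207.
Running total after boundary: 0.0221689.
k=1: B_{2}/(2)! × [f^{(1)}(16) − f^{(1)}(5)] = 1/12 × (-4.57764e-05 − (-0.00480000)) = 0.000396185.
Running total after k=1: 0.0225651.
k=2: B_{4}/(4)! × [f^{(3)}(16) − f^{(3)}(5)] = −1/720 × (-3.57628e-06 − (-0.00384000)) = -5.32837e-06.
Running total after k=2: 0.0225598.
k=3: B_{6}/(6)! × [f^{(5)}(16) − f^{(5)}(5)] = 1/30240 × (-5.86733e-07 − (-0.00645120)) = 2.13314e-07.
Running total after k=3: 0.0225600.
k=4: B_{8}/(8)! × [f^{(7)}(16) − f^{(7)}(5)] = −1/1209600 × (-1.65019e-07 − (-0.0185795)) = -1.53599e-08.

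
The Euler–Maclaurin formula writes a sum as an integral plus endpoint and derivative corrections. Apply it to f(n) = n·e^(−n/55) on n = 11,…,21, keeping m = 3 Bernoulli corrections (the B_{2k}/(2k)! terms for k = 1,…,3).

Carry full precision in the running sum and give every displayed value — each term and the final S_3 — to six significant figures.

S_3 ≈ 130.296

∫_11^21 x·e^(−x/55) dx evaluates to 118.645.
Endpoint term: (f(11) + f(21))/2 = (9.00604 + 14.3350)/2 = 11.6705.
So far: 130.315.
Order-1 term: 1/12 · (0.421983 − 0.654985) = -0.0194168.
Partial sum through k=1: 130.296.
Order-2 term: −1/720 · (0.000590817 − 0.000757833) = 2.31967e-07.
Partial sum through k=2: 130.296.
Order-3 term: 1/30240 · (3.44508e-07 − 4.29469e-07) = -2.80956e-12.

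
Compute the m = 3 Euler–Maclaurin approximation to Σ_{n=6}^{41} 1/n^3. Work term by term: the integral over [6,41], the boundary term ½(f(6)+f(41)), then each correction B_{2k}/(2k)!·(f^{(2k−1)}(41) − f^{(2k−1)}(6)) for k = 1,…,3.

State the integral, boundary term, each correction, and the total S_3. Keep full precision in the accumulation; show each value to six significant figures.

S_3 ≈ 0.0161046

The integral term ∫_6^41 1/x^3 dx = 0.0135914.
½[f(6) + f(41)] = ½[0.00462963 + 1.45094e-05] = 0.00232207.
So far: 0.0159135.
k=1: B_{2}/(2)! × [f^{(1)}(41) − f^{(1)}(6)] = 1/12 × (-1.06166e-06 − (-0.00231481)) = 0.000192813.
Partial sum through k=1: 0.0161063.
k=2: B_{4}/(4)! × [f^{(3)}(41) − f^{(3)}(6)] = −1/720 × (-1.26313e-08 − (-0.00128601)) = -1.78610e-06.
Partial sum through k=2: 0.0161045.
k=3: B_{6}/(6)! × [f^{(5)}(41) − f^{(5)}(6)] = 1/30240 × (-3.15595e-10 − (-0.00150034)) = 4.96145e-08.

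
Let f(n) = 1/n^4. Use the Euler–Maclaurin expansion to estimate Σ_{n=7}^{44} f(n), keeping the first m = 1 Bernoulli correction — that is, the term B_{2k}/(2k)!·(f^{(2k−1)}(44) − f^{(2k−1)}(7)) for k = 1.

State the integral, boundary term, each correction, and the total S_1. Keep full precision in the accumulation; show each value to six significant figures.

S_1 ≈ 0.00119612

∫_7^44 1/x^4 dx evaluates to 0.000967904.
Endpoint term: (f(7) + f(44))/2 = (0.000416493 + 2.66802e-07)/2 = 0.000208380.
So far: 0.00117628.
Correction k=1: B_{2}/2! · (f^{(1)}(44) − f^{(1)}(7)) = 1/12 · (-2.42547e-08 − (-0.000237996)) = 1.98310e-05.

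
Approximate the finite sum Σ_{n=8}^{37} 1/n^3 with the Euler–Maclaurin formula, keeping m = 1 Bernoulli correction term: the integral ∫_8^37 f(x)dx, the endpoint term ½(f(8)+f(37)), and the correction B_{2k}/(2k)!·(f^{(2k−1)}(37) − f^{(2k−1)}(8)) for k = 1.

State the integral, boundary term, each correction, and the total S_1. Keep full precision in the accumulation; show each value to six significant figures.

S_1 ≈ 0.00849461

Integral: ∫_8^37 1/x^3 dx = 0.00744727.
½[f(8) + f(37)] = ½[0.00195312 + 1.97422e-05] = 0.000986434.
Integral + boundary = 0.00843370.
Correction k=1: B_{2}/2! · (f^{(1)}(37) − f^{(1)}(8)) = 1/12 · (-1.60072e-06 − (-0.000732422)) = 6.09018e-05.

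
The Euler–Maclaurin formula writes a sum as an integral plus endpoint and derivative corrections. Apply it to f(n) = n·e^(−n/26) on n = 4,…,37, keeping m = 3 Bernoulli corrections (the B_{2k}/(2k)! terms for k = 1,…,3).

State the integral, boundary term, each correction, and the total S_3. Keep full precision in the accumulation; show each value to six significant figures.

S_3 ≈ 280.168

The integral term ∫_4^37 x·e^(−x/26) dx = 274.064.
Endpoint term: (f(4) + f(37))/2 = (3.42962 + 8.91594)/2 = 6.17278.
So far: 280.237.
k=1: B_{2}/(2)! × [f^{(1)}(37) − f^{(1)}(4)] = 1/12 × (-0.101949 − 0.725496) = -0.0689538.
Running total after k=1: 280.168.
k=2: B_{4}/(4)! × [f^{(3)}(37) − f^{(3)}(4)] = −1/720 × (0.000562120 − 0.00360992) = 4.23305e-06.
Running total after k=2: 280.168.
k=3: B_{6}/(6)! × [f^{(5)}(37) − f^{(5)}(4)] = 1/30240 × (1.88617e-06 − 9.09262e-06) = -2.38309e-10.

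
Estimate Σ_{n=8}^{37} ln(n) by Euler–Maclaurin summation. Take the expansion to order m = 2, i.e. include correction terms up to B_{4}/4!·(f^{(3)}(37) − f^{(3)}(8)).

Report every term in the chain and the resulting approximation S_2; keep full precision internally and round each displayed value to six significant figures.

The integral term ∫_8^37 ln(x) dx = 87.9684.
Boundary: ½(f(8) + f(37)) = ½(2.07944 + 3.61092) = 2.84518.
Integral + boundary = 90.8136.
Order-1 term: 1/12 · (0.0270270 − 0.125000) = -0.00816441.
After k=1: 90.8054.
Order-2 term: −1/720 · (3.94843e-05 − 0.00390625) = 5.37051e-06.

S_2 ≈ 90.8055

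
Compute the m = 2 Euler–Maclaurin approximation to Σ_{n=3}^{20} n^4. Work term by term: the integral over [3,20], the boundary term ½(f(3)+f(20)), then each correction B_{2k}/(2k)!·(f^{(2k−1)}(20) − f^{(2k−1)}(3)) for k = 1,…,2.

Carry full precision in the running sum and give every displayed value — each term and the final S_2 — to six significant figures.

S_2 ≈ 722649

Integral: ∫_3^20 x^4 dx = 639951.
½[f(3) + f(20)] = ½[81.0000 + 160000] = 80040.5.
Running total after boundary: 719992.
Order-1 term: 1/12 · (32000.0 − 108.000) = 2657.67.
Running total after k=1: 722650.
Order-2 term: −1/720 · (480.000 − 72.0000) = -0.566667.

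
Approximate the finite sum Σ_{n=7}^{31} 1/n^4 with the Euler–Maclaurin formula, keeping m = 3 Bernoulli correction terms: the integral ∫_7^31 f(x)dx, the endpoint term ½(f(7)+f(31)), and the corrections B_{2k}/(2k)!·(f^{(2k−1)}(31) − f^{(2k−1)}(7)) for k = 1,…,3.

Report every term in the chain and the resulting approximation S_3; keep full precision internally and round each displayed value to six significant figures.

The integral term ∫_7^31 1/x^4 dx = 0.000960628.
Endpoint term: (f(7) + f(31))/2 = (0.000416493 + 1.08281e-06)/2 = 0.000208788.
Integral + boundary = 0.00116942.
Correction k=1: B_{2}/2! · (f^{(1)}(31) − f^{(1)}(7)) = 1/12 · (-1.39718e-07 − (-0.000237996)) = 1.98214e-05.
After k=1: 0.00118924.
Correction k=2: B_{4}/4! · (f^{(3)}(31) − f^{(3)}(7)) = −1/720 · (-4.36164e-09 − (-0.000145712)) = -2.02372e-07.
After k=2: 0.00118904.
Correction k=3: B_{6}/6! · (f^{(5)}(31) − f^{(5)}(7)) = 1/30240 · (-2.54164e-10 − (-0.000166528)) = 5.50687e-09.

S_3 ≈ 0.00118904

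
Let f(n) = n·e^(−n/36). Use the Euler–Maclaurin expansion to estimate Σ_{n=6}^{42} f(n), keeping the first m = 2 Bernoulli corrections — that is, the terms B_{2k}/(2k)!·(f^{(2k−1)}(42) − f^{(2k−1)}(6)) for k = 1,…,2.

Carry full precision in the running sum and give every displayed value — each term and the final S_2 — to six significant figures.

The integral term ∫_6^42 x·e^(−x/36) dx = 405.460.
Endpoint term: (f(6) + f(42))/2 = (5.07889 + 13.0789)/2 = 9.07891.
So far: 414.539.
k=1: B_{2}/(2)! × [f^{(1)}(42) − f^{(1)}(6)] = 1/12 × (-0.0519005 − 0.705401) = -0.0631085.
Running total after k=1: 414.476.
k=2: B_{4}/(4)! × [f^{(3)}(42) − f^{(3)}(6)] = −1/720 × (0.000440514 − 0.00185059) = 1.95844e-06.

S_2 ≈ 414.476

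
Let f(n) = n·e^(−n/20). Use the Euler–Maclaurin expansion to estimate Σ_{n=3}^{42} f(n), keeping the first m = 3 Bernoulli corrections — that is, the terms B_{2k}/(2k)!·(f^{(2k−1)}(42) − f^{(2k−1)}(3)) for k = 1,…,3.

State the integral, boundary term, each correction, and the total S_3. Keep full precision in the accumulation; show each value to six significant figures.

S_3 ≈ 247.870

∫_3^42 x·e^(−x/20) dx evaluates to 244.080.
Boundary: ½(f(3) + f(42)) = ½(2.58212 + 5.14317) = 3.86265.
So far: 247.942.
k=1: B_{2}/(2)! × [f^{(1)}(42) − f^{(1)}(3)] = 1/12 × (-0.134702 − 0.731602) = -0.0721920.
After k=1: 247.870.
k=2: B_{4}/(4)! × [f^{(3)}(42) − f^{(3)}(3)] = −1/720 × (0.000275527 − 0.00613254) = 8.13475e-06.
After k=2: 247.870.
k=3: B_{6}/(6)! × [f^{(5)}(42) − f^{(5)}(3)] = 1/30240 × (2.21952e-06 − 2.60902e-05) = -7.89375e-10.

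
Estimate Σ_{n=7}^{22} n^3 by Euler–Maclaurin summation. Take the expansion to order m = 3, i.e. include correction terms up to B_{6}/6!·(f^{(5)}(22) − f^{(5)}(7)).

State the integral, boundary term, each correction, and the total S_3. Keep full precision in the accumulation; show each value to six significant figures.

S_3 ≈ 63568.0

Integral: ∫_7^22 x^3 dx = 57963.8.
Boundary: ½(f(7) + f(22)) = ½(343.000 + 10648.0) = 5495.50.
Running total after boundary: 63459.2.
Correction k=1: B_{2}/2! · (f^{(1)}(22) − f^{(1)}(7)) = 1/12 · (1452.00 − 147.000) = 108.750.
Partial sum through k=1: 63568.0.
Correction k=2: B_{4}/4! · (f^{(3)}(22) − f^{(3)}(7)) = −1/720 · (6.00000 − 6.00000) = 0.00000.
Partial sum through k=2: 63568.0.
Correction k=3: B_{6}/6! · (f^{(5)}(22) − f^{(5)}(7)) = 1/30240 · (0.00000 − 0.00000) = 0.00000.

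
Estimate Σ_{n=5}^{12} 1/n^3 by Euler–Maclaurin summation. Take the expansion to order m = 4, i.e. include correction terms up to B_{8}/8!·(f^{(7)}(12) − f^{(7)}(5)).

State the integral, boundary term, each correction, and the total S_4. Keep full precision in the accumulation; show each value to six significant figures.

S_4 ≈ 0.0212000

Integral: ∫_5^12 1/x^3 dx = 0.0165278.
Boundary: ½(f(5) + f(12)) = ½(0.00800000 + 0.000578704) = 0.00428935.
Integral + boundary = 0.0208171.
k=1: B_{2}/(2)! × [f^{(1)}(12) − f^{(1)}(5)] = 1/12 × (-0.000144676 − (-0.00480000)) = 0.000387944.
After k=1: 0.0212051.
k=2: B_{4}/(4)! × [f^{(3)}(12) − f^{(3)}(5)] = −1/720 × (-2.00939e-05 − (-0.00384000)) = -5.30543e-06.
After k=2: 0.0211998.
k=3: B_{6}/(6)! × [f^{(5)}(12) − f^{(5)}(5)] = 1/30240 × (-5.86071e-06 − (-0.00645120)) = 2.13140e-07.
After k=3: 0.0212000.
k=4: B_{8}/(8)! × [f^{(7)}(12) − f^{(7)}(5)] = −1/1209600 × (-2.93036e-06 − (-0.0185795)) = -1.53576e-08.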